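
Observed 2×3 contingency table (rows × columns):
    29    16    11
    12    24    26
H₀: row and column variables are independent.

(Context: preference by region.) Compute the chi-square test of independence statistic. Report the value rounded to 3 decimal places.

Row totals [56, 62], col totals [41, 40, 37], n=118
χ² = (29−19.46)²/19.46 + (16−18.98)²/18.98 + (11−17.56)²/17.56 + (12−21.54)²/21.54 + (24−21.02)²/21.02 + (26−19.44)²/19.44 = 14.4622
df = 2

test statistic = 14.462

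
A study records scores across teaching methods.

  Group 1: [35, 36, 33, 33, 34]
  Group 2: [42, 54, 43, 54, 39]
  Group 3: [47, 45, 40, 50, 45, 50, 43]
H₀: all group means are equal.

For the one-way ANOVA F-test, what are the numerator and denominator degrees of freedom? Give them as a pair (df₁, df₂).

degrees of freedom = [2, 14]

k = 3 groups, N = 17 total
df = (k−1, N−k) = (3−1, 17−3) = (2, 14)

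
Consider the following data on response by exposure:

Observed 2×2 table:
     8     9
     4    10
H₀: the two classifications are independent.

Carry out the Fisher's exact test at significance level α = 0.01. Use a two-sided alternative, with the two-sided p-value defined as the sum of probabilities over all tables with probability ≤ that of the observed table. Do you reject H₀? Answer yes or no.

reject H₀: no

Margins: r₁=17, r₂=14, c₁=12, c₂=19, n=31
p_obs = C(17,8)·C(14,4)/C(31,12); sum pmf over tables with pmf ≤ p_obs
p-value (two-sided) = 0.46074
At α=0.01: p ≥ α → fail to reject H₀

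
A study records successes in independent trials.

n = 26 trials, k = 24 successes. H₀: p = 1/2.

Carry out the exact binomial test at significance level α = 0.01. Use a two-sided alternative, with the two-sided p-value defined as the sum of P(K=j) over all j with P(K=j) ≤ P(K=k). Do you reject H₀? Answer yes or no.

reject H₀: yes

Exact binomial: n=26, k=24, p₀=1/2=0.5000
P(X=j) = C(n,j)·p₀^j·(1−p₀)^(n−j); p = Σ P(X=j) over j with P(X=j) ≤ P(X=24)
p-value (two-sided) = 0.00001
At α=0.01: p < α → reject H₀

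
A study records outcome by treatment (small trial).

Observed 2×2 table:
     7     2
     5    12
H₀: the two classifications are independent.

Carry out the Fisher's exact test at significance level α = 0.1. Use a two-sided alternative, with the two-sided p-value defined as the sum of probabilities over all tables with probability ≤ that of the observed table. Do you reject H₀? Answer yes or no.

Margins: r₁=9, r₂=17, c₁=12, c₂=14, n=26
p_obs = C(9,7)·C(17,5)/C(26,12); sum pmf over tables with pmf ≤ p_obs
p-value (two-sided) = 0.03753
At α=0.1: p < α → reject H₀

reject H₀: yes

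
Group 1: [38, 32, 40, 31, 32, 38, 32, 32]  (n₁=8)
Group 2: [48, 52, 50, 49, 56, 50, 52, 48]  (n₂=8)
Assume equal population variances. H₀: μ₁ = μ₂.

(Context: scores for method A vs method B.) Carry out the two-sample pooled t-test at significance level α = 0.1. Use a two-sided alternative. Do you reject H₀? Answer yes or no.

reject H₀: yes

x̄₁=34.375, s₁=3.623, n₁=8
x̄₂=50.625, s₂=2.669, n₂=8
s_p² = [7·3.623² + 7·2.669²]/14 = 10.1250
SE = √(s_p²·(1/8+1/8)) = 1.5910
t = (34.375−50.625)/1.5910 = -10.2138
df = 14
p-value (two-sided) = 0.00000
At α=0.1: p < α → reject H₀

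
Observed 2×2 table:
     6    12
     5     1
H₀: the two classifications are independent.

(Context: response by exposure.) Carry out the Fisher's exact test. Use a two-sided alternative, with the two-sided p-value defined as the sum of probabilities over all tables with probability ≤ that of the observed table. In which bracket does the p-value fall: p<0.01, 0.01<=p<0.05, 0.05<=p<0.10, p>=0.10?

Margins: r₁=18, r₂=6, c₁=11, c₂=13, n=24
p_obs = C(18,6)·C(6,5)/C(24,11); sum pmf over tables with pmf ≤ p_obs
p-value (two-sided) = 0.06080
→ bracket: 0.05<=p<0.10

p-value bracket: 0.05<=p<0.10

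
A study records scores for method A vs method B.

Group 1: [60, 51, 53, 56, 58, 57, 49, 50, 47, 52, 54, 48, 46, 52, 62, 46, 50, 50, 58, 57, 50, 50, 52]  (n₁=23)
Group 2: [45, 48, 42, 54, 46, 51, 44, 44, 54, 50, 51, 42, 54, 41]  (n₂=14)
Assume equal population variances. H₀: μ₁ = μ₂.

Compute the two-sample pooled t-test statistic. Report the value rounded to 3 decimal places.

test statistic = 3.182

x̄₁=52.522, s₁=4.491, n₁=23
x̄₂=47.571, s₂=4.751, n₂=14
s_p² = [22·4.491² + 13·4.751²]/35 = 21.0619
SE = √(s_p²·(1/23+1/14)) = 1.5557
t = (52.522−47.571)/1.5557 = 3.1821
df = 35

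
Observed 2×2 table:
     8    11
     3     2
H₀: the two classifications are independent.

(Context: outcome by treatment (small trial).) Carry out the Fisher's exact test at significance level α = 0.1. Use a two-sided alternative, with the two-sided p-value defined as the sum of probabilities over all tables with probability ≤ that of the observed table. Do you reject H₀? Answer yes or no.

Margins: r₁=19, r₂=5, c₁=11, c₂=13, n=24
p_obs = C(19,8)·C(5,3)/C(24,11); sum pmf over tables with pmf ≤ p_obs
p-value (two-sided) = 0.62992
At α=0.1: p ≥ α → fail to reject H₀

reject H₀: no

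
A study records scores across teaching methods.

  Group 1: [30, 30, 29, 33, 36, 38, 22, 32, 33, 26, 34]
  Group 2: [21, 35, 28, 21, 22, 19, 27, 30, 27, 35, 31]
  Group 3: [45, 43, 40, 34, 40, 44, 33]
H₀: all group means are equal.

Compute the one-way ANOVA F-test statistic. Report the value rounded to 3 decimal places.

Group means [31.18, 26.91, 39.86], grand mean 31.655
SSB = Σnᵢ(x̄ᵢ−x̄)² = 721.149; SSW = ΣΣ(x−x̄ᵢ)² = 653.403
MSB = 721.149/2 = 360.5746; MSW = 653.403/26 = 25.1309
F = MSB/MSW = 14.3479
df = (2, 26)

test statistic = 14.348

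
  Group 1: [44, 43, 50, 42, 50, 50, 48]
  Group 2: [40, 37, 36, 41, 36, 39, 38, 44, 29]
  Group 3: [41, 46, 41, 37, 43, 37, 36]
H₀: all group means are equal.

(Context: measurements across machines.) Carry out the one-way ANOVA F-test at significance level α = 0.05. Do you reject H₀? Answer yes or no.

reject H₀: yes

Group means [46.71, 37.78, 40.14], grand mean 41.217
SSB = Σnᵢ(x̄ᵢ−x̄)² = 326.072; SSW = ΣΣ(x−x̄ᵢ)² = 297.841
MSB = 326.072/2 = 163.0359; MSW = 297.841/20 = 14.8921
F = MSB/MSW = 10.9478
df = (2, 20)
p-value (upper-tail) = 0.00061
At α=0.05: p < α → reject H₀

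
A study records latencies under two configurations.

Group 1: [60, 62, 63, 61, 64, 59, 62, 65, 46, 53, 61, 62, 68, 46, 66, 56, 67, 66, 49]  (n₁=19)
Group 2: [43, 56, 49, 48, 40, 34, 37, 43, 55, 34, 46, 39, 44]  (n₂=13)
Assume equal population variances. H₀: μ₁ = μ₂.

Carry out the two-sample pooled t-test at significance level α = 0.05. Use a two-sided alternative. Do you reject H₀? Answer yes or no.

x̄₁=59.789, s₁=6.779, n₁=19
x̄₂=43.692, s₂=7.076, n₂=13
s_p² = [18·6.779² + 12·7.076²]/30 = 47.5976
SE = √(s_p²·(1/19+1/13)) = 2.4832
t = (59.789−43.692)/2.4832 = 6.4823
df = 30
p-value (two-sided) = 0.00000
At α=0.05: p < α → reject H₀

reject H₀: yes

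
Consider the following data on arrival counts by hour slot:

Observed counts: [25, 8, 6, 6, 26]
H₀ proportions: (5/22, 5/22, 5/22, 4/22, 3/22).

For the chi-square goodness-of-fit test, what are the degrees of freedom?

df = k − 1 = 5 − 1 = 4

degrees of freedom = 4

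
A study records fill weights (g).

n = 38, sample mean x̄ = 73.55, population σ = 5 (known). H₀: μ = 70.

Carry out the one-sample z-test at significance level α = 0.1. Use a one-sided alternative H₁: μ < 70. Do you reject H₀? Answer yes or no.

reject H₀: no

SE = σ/√n = 5/√38 = 0.8111
z = (x̄−μ₀)/SE = (73.55−70)/0.8111 = 4.3767
p-value (one-sided, H₁ less) = 0.99999
At α=0.1: p ≥ α → fail to reject H₀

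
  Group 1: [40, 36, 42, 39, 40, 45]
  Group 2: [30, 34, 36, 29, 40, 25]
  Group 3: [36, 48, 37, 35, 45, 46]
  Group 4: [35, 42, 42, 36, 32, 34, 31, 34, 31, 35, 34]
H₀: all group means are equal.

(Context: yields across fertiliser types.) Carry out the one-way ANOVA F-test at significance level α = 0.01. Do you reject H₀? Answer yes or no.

Group means [40.33, 32.33, 41.17, 35.09], grand mean 36.862
SSB = Σnᵢ(x̄ᵢ−x̄)² = 341.039; SSW = ΣΣ(x−x̄ᵢ)² = 500.409
MSB = 341.039/3 = 113.6797; MSW = 500.409/25 = 20.0164
F = MSB/MSW = 5.6793
df = (3, 25)
p-value (upper-tail) = 0.00415
At α=0.01: p < α → reject H₀

reject H₀: yes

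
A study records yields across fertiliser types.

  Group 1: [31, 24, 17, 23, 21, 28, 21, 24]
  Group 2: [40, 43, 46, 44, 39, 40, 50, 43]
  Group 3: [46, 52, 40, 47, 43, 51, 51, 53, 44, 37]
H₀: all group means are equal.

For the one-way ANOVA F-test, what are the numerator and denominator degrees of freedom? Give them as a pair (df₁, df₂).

k = 3 groups, N = 26 total
df = (k−1, N−k) = (3−1, 26−3) = (2, 23)

degrees of freedom = [2, 23]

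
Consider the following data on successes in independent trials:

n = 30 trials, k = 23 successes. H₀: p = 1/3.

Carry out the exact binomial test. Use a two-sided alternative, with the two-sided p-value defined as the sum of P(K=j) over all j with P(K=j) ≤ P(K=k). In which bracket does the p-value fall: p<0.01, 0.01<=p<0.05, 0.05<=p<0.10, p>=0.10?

p-value bracket: p<0.01

Exact binomial: n=30, k=23, p₀=1/3=0.3333
P(X=j) = C(n,j)·p₀^j·(1−p₀)^(n−j); p = Σ P(X=j) over j with P(X=j) ≤ P(X=23)
p-value (two-sided) = 0.00000
→ bracket: p<0.01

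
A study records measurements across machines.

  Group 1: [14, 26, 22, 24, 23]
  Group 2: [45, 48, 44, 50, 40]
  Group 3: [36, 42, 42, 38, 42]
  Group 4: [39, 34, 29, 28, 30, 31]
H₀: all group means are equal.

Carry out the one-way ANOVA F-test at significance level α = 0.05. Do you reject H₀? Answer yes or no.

reject H₀: yes

Group means [21.80, 45.40, 40.00, 31.83], grand mean 34.619
SSB = Σnᵢ(x̄ᵢ−x̄)² = 1594.119; SSW = ΣΣ(x−x̄ᵢ)² = 258.833
MSB = 1594.119/3 = 531.3730; MSW = 258.833/17 = 15.2255
F = MSB/MSW = 34.9002
df = (3, 17)
p-value (upper-tail) = 0.00000
At α=0.05: p < α → reject H₀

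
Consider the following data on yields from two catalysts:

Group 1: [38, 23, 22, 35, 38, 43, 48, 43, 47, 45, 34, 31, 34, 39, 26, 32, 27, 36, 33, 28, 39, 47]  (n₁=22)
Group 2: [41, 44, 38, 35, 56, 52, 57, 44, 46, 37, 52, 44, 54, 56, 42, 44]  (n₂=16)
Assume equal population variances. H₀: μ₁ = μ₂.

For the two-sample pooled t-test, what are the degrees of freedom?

degrees of freedom = 36

df = n₁ + n₂ − 2 = 22 + 16 − 2 = 36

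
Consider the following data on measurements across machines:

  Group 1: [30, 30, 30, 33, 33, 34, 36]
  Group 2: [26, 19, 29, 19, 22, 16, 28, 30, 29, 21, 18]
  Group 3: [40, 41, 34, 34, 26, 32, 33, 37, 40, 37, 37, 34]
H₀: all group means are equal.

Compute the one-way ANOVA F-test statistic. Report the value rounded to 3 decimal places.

Group means [32.29, 23.36, 35.42], grand mean 30.267
SSB = Σnᵢ(x̄ᵢ−x̄)² = 870.976; SSW = ΣΣ(x−x̄ᵢ)² = 490.891
MSB = 870.976/2 = 435.4880; MSW = 490.891/27 = 18.1811
F = MSB/MSW = 23.9527
df = (2, 27)

test statistic = 23.953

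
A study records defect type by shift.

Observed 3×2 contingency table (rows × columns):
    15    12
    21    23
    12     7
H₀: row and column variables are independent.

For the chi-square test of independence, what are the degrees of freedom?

df = (r−1)(c−1) = (3−1)·(2−1) = 2

degrees of freedom = 2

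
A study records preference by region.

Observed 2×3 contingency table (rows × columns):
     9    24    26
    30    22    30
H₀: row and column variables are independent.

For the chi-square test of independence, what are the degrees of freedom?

degrees of freedom = 2

df = (r−1)(c−1) = (2−1)·(3−1) = 2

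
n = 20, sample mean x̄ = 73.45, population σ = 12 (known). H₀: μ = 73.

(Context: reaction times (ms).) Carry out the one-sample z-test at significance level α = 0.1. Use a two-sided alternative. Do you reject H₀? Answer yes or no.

reject H₀: no

SE = σ/√n = 12/√20 = 2.6833
z = (x̄−μ₀)/SE = (73.45−73)/2.6833 = 0.1677
p-value (two-sided) = 0.86682
At α=0.1: p ≥ α → fail to reject H₀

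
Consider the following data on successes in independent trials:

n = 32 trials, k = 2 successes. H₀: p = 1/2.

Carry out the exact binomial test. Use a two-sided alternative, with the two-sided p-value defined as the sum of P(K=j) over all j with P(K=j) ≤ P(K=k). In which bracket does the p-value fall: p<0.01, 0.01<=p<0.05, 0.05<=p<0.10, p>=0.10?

p-value bracket: p<0.01

Exact binomial: n=32, k=2, p₀=1/2=0.5000
P(X=j) = C(n,j)·p₀^j·(1−p₀)^(n−j); p = Σ P(X=j) over j with P(X=j) ≤ P(X=2)
p-value (two-sided) = 0.00000
→ bracket: p<0.01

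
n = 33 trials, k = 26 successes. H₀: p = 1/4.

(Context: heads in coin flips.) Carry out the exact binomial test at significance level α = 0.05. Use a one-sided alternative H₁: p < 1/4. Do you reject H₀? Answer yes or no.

reject H₀: no

Exact binomial: n=33, k=26, p₀=1/4=0.2500
P(X≤26) from Σ C(n,i)·p₀^i·(1−p₀)^(n−i)
p-value (one-sided, H₁ less) = 1.00000
At α=0.05: p ≥ α → fail to reject H₀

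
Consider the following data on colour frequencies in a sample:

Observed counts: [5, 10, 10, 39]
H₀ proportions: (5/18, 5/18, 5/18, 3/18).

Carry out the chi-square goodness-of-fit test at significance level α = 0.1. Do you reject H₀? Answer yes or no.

reject H₀: yes

n = 64; E_i = n·p_i = [17.78, 17.78, 17.78, 10.67]
χ² = (5−17.78)²/17.78 + (10−17.78)²/17.78 + (10−17.78)²/17.78 + (39−10.67)²/10.67 = 91.2500
df = 3
p-value (upper-tail) = 0.00000
At α=0.1: p < α → reject H₀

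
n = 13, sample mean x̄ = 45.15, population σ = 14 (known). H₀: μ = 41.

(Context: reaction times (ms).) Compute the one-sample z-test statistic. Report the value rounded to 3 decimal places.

SE = σ/√n = 14/√13 = 3.8829
z = (x̄−μ₀)/SE = (45.15−41)/3.8829 = 1.0688

test statistic = 1.069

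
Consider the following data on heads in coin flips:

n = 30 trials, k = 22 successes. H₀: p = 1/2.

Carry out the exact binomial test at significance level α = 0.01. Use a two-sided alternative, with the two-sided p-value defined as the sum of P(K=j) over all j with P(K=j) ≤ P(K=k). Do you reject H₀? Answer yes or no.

Exact binomial: n=30, k=22, p₀=1/2=0.5000
P(X=j) = C(n,j)·p₀^j·(1−p₀)^(n−j); p = Σ P(X=j) over j with P(X=j) ≤ P(X=22)
p-value (two-sided) = 0.01612
At α=0.01: p ≥ α → fail to reject H₀

reject H₀: no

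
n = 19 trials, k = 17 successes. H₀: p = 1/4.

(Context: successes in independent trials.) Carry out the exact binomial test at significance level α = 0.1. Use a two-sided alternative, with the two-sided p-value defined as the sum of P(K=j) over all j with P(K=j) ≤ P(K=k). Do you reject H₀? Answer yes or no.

reject H₀: yes

Exact binomial: n=19, k=17, p₀=1/4=0.2500
P(X=j) = C(n,j)·p₀^j·(1−p₀)^(n−j); p = Σ P(X=j) over j with P(X=j) ≤ P(X=17)
p-value (two-sided) = 0.00000
At α=0.1: p < α → reject H₀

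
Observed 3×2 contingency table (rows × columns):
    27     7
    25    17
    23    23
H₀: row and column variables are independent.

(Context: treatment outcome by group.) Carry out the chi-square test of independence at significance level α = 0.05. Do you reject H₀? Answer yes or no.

reject H₀: yes

Row totals [34, 42, 46], col totals [75, 47], n=122
χ² = (27−20.90)²/20.90 + (7−13.10)²/13.10 + (25−25.82)²/25.82 + (17−16.18)²/16.18 + (23−28.28)²/28.28 + (23−17.72)²/17.72 = 7.2438
df = 2
p-value (upper-tail) = 0.02673
At α=0.05: p < α → reject H₀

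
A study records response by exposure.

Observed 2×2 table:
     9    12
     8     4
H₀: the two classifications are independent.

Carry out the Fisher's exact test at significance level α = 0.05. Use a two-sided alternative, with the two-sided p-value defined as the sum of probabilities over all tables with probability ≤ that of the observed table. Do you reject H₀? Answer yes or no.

reject H₀: no

Margins: r₁=21, r₂=12, c₁=17, c₂=16, n=33
p_obs = C(21,9)·C(12,8)/C(33,17); sum pmf over tables with pmf ≤ p_obs
p-value (two-sided) = 0.28175
At α=0.05: p ≥ α → fail to reject H₀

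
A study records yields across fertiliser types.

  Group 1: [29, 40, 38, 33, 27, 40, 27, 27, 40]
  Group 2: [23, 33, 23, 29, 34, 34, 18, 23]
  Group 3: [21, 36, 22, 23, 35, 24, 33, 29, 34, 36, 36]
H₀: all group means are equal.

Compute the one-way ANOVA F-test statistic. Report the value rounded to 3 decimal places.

Group means [33.44, 27.12, 29.91], grand mean 30.250
SSB = Σnᵢ(x̄ᵢ−x̄)² = 171.244; SSW = ΣΣ(x−x̄ᵢ)² = 950.006
MSB = 171.244/2 = 85.6218; MSW = 950.006/25 = 38.0003
F = MSB/MSW = 2.2532
df = (2, 25)

test statistic = 2.253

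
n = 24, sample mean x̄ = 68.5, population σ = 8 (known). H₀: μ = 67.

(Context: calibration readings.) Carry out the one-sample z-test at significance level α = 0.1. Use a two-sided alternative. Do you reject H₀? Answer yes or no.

reject H₀: no

SE = σ/√n = 8/√24 = 1.6330
z = (x̄−μ₀)/SE = (68.5−67)/1.6330 = 0.9186
p-value (two-sided) = 0.35833
At α=0.1: p ≥ α → fail to reject H₀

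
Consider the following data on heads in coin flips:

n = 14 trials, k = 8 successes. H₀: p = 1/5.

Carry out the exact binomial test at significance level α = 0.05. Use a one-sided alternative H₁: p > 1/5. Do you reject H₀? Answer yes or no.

reject H₀: yes

Exact binomial: n=14, k=8, p₀=1/5=0.2000
P(X≥8) from Σ C(n,i)·p₀^i·(1−p₀)^(n−i)
p-value (one-sided, H₁ greater) = 0.00240
At α=0.05: p < α → reject H₀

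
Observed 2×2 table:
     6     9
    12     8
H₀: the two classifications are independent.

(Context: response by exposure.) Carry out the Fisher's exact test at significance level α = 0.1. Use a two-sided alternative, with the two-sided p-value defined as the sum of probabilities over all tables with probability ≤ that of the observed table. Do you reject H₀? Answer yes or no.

reject H₀: no

Margins: r₁=15, r₂=20, c₁=18, c₂=17, n=35
p_obs = C(15,6)·C(20,12)/C(35,18); sum pmf over tables with pmf ≤ p_obs
p-value (two-sided) = 0.31453
At α=0.1: p ≥ α → fail to reject H₀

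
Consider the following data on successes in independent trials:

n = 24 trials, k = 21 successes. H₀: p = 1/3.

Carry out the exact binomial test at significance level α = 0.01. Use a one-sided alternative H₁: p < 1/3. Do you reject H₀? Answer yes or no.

reject H₀: no

Exact binomial: n=24, k=21, p₀=1/3=0.3333
P(X≤21) from Σ C(n,i)·p₀^i·(1−p₀)^(n−i)
p-value (one-sided, H₁ less) = 1.00000
At α=0.01: p ≥ α → fail to reject H₀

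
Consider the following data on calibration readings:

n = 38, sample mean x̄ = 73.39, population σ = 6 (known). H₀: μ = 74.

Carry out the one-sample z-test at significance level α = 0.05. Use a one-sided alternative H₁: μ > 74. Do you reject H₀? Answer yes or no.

SE = σ/√n = 6/√38 = 0.9733
z = (x̄−μ₀)/SE = (73.39−74)/0.9733 = -0.6267
p-value (one-sided, H₁ greater) = 0.73458
At α=0.05: p ≥ α → fail to reject H₀

reject H₀: no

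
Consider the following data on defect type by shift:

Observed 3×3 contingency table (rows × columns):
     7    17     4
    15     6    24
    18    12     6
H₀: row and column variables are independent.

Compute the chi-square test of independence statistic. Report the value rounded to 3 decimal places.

Row totals [28, 45, 36], col totals [40, 35, 34], n=109
χ² = (7−10.28)²/10.28 + (17−8.99)²/8.99 + (4−8.73)²/8.73 + (15−16.51)²/16.51 + (6−14.45)²/14.45 + (24−14.04)²/14.04 + (18−13.21)²/13.21 + (12−11.56)²/11.56 + (6−11.23)²/11.23 = 27.0843
df = 4

test statistic = 27.084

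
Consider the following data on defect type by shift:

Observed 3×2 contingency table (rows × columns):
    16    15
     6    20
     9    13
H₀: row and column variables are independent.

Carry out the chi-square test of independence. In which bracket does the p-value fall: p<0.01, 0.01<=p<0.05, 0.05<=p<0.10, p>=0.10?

Row totals [31, 26, 22], col totals [31, 48], n=79
χ² = (16−12.16)²/12.16 + (15−18.84)²/18.84 + (6−10.20)²/10.20 + (20−15.80)²/15.80 + (9−8.63)²/8.63 + (13−13.37)²/13.37 = 4.8650
df = 2
p-value (upper-tail) = 0.08781
→ bracket: 0.05<=p<0.10

p-value bracket: 0.05<=p<0.10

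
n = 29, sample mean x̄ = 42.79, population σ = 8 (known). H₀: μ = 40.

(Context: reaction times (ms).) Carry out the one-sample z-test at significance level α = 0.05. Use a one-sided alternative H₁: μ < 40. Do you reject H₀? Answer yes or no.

SE = σ/√n = 8/√29 = 1.4856
z = (x̄−μ₀)/SE = (42.79−40)/1.4856 = 1.8781
p-value (one-sided, H₁ less) = 0.96981
At α=0.05: p ≥ α → fail to reject H₀

reject H₀: no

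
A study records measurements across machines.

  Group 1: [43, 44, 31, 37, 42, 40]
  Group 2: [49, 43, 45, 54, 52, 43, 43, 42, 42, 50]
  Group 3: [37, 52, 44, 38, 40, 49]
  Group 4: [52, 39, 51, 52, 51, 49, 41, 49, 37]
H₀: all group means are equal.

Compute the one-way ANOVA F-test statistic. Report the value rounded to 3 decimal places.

Group means [39.50, 46.30, 43.33, 46.78], grand mean 44.548
SSB = Σnᵢ(x̄ᵢ−x̄)² = 237.189; SSW = ΣΣ(x−x̄ᵢ)² = 778.489
MSB = 237.189/3 = 79.0628; MSW = 778.489/27 = 28.8329
F = MSB/MSW = 2.7421
df = (3, 27)

test statistic = 2.742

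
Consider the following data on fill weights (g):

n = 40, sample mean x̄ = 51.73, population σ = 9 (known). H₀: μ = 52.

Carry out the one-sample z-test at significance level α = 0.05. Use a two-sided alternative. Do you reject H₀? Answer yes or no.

reject H₀: no

SE = σ/√n = 9/√40 = 1.4230
z = (x̄−μ₀)/SE = (51.73−52)/1.4230 = -0.1897
p-value (two-sided) = 0.84952
At α=0.05: p ≥ α → fail to reject H₀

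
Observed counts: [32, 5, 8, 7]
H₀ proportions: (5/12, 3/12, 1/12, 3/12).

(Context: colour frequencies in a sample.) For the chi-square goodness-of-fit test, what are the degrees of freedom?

degrees of freedom = 3

df = k − 1 = 4 − 1 = 3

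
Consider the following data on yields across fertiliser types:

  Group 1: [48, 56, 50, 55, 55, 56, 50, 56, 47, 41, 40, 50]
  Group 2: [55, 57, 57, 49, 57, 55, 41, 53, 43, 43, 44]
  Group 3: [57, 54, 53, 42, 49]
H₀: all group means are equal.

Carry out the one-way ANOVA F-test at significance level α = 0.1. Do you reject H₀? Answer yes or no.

reject H₀: no

Group means [50.33, 50.36, 51.00], grand mean 50.464
SSB = Σnᵢ(x̄ᵢ−x̄)² = 1.752; SSW = ΣΣ(x−x̄ᵢ)² = 905.212
MSB = 1.752/2 = 0.8761; MSW = 905.212/25 = 36.2085
F = MSB/MSW = 0.0242
df = (2, 25)
p-value (upper-tail) = 0.97612
At α=0.1: p ≥ α → fail to reject H₀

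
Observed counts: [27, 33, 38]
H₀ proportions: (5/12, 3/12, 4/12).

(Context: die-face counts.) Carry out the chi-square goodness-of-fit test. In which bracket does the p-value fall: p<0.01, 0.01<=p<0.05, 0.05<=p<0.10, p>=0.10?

n = 98; E_i = n·p_i = [40.83, 24.50, 32.67]
χ² = (27−40.83)²/40.83 + (33−24.50)²/24.50 + (38−32.67)²/32.67 = 8.5061
df = 2
p-value (upper-tail) = 0.01422
→ bracket: 0.01<=p<0.05

p-value bracket: 0.01<=p<0.05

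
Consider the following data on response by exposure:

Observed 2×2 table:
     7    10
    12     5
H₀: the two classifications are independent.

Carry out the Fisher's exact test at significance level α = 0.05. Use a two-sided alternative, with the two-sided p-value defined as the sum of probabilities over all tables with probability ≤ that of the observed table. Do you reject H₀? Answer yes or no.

Margins: r₁=17, r₂=17, c₁=19, c₂=15, n=34
p_obs = C(17,7)·C(17,12)/C(34,19); sum pmf over tables with pmf ≤ p_obs
p-value (two-sided) = 0.16632
At α=0.05: p ≥ α → fail to reject H₀

reject H₀: no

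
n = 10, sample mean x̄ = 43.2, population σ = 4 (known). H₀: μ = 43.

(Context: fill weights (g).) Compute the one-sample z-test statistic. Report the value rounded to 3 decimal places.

SE = σ/√n = 4/√10 = 1.2649
z = (x̄−μ₀)/SE = (43.2−43)/1.2649 = 0.1581

test statistic = 0.158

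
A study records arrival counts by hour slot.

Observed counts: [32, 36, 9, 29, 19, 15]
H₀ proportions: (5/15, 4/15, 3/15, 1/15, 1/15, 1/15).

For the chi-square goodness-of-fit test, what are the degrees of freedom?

df = k − 1 = 6 − 1 = 5

degrees of freedom = 5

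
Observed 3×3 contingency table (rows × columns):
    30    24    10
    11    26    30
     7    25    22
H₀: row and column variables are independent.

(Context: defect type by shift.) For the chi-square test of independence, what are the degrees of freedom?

degrees of freedom = 4

df = (r−1)(c−1) = (3−1)·(3−1) = 4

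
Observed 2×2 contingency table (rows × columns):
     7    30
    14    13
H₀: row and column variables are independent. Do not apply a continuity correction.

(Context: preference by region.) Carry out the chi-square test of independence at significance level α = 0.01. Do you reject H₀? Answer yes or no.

Row totals [37, 27], col totals [21, 43], n=64
χ² = (7−12.14)²/12.14 + (30−24.86)²/24.86 + (14−8.86)²/8.86 + (13−18.14)²/18.14 = 7.6792
df = 1
p-value (upper-tail) = 0.00559
At α=0.01: p < α → reject H₀

reject H₀: yes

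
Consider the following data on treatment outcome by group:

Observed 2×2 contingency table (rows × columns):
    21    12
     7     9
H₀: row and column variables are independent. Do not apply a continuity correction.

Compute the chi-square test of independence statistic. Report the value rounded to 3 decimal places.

Row totals [33, 16], col totals [28, 21], n=49
χ² = (21−18.86)²/18.86 + (12−14.14)²/14.14 + (7−9.14)²/9.14 + (9−6.86)²/6.86 = 1.7401
df = 1

test statistic = 1.740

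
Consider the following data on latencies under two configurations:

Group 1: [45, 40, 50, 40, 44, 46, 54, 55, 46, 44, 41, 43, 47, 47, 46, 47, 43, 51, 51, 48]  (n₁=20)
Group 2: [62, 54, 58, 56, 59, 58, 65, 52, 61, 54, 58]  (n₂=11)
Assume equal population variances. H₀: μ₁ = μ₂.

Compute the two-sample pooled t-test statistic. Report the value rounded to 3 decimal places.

x̄₁=46.400, s₁=4.223, n₁=20
x̄₂=57.909, s₂=3.833, n₂=11
s_p² = [19·4.223² + 10·3.833²]/29 = 16.7486
SE = √(s_p²·(1/20+1/11)) = 1.5362
t = (46.400−57.909)/1.5362 = -7.4917
df = 29

test statistic = -7.492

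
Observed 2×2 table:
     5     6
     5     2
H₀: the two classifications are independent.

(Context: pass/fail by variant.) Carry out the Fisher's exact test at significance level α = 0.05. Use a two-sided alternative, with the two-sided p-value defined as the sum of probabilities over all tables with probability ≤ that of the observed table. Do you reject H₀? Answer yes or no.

reject H₀: no

Margins: r₁=11, r₂=7, c₁=10, c₂=8, n=18
p_obs = C(11,5)·C(7,5)/C(18,10); sum pmf over tables with pmf ≤ p_obs
p-value (two-sided) = 0.36652
At α=0.05: p ≥ α → fail to reject H₀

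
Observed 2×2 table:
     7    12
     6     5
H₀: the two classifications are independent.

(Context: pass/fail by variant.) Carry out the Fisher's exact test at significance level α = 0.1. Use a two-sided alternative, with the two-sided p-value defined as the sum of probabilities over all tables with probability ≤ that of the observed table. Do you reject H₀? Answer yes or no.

reject H₀: no

Margins: r₁=19, r₂=11, c₁=13, c₂=17, n=30
p_obs = C(19,7)·C(11,6)/C(30,13); sum pmf over tables with pmf ≤ p_obs
p-value (two-sided) = 0.45388
At α=0.1: p ≥ α → fail to reject H₀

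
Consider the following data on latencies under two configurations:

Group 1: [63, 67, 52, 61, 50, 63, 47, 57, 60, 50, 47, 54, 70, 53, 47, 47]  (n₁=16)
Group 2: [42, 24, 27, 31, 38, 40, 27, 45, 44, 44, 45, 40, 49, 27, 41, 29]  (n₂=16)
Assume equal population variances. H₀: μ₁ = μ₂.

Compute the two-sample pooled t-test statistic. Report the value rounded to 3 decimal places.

x̄₁=55.500, s₁=7.651, n₁=16
x̄₂=37.062, s₂=8.161, n₂=16
s_p² = [15·7.651² + 15·8.161²]/30 = 62.5646
SE = √(s_p²·(1/16+1/16)) = 2.7965
t = (55.500−37.062)/2.7965 = 6.5930
df = 30

test statistic = 6.593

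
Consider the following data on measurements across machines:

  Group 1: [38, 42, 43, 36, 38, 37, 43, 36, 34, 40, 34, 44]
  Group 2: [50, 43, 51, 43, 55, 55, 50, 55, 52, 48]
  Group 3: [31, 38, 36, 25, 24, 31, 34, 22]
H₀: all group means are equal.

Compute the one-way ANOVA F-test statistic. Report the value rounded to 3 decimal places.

Group means [38.75, 50.20, 30.12], grand mean 40.267
SSB = Σnᵢ(x̄ᵢ−x̄)² = 1837.142; SSW = ΣΣ(x−x̄ᵢ)² = 564.725
MSB = 1837.142/2 = 918.5708; MSW = 564.725/27 = 20.9157
F = MSB/MSW = 43.9177
df = (2, 27)

test statistic = 43.918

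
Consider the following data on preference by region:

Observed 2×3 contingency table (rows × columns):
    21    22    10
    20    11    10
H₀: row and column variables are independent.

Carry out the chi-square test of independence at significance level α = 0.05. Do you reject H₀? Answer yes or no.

reject H₀: no

Row totals [53, 41], col totals [41, 33, 20], n=94
χ² = (21−23.12)²/23.12 + (22−18.61)²/18.61 + (10−11.28)²/11.28 + (20−17.88)²/17.88 + (11−14.39)²/14.39 + (10−8.72)²/8.72 = 2.1949
df = 2
p-value (upper-tail) = 0.33372
At α=0.05: p ≥ α → fail to reject H₀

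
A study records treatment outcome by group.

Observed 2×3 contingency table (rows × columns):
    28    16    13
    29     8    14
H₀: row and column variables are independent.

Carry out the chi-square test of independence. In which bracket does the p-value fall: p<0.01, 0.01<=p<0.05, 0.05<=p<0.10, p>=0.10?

Row totals [57, 51], col totals [57, 24, 27], n=108
χ² = (28−30.08)²/30.08 + (16−12.67)²/12.67 + (13−14.25)²/14.25 + (29−26.92)²/26.92 + (8−11.33)²/11.33 + (14−12.75)²/12.75 = 2.3953
df = 2
p-value (upper-tail) = 0.30190
→ bracket: p>=0.10

p-value bracket: p>=0.10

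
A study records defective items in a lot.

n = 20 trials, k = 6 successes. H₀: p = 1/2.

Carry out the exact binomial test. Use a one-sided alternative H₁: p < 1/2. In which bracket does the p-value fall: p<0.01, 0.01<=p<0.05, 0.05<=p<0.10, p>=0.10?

p-value bracket: 0.05<=p<0.10

Exact binomial: n=20, k=6, p₀=1/2=0.5000
P(X≤6) from Σ C(n,i)·p₀^i·(1−p₀)^(n−i)
p-value (one-sided, H₁ less) = 0.05766
→ bracket: 0.05<=p<0.10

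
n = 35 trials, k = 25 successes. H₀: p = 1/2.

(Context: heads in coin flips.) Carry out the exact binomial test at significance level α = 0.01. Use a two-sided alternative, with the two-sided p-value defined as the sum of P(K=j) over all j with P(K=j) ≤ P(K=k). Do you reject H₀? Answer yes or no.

reject H₀: no

Exact binomial: n=35, k=25, p₀=1/2=0.5000
P(X=j) = C(n,j)·p₀^j·(1−p₀)^(n−j); p = Σ P(X=j) over j with P(X=j) ≤ P(X=25)
p-value (two-sided) = 0.01667
At α=0.01: p ≥ α → fail to reject H₀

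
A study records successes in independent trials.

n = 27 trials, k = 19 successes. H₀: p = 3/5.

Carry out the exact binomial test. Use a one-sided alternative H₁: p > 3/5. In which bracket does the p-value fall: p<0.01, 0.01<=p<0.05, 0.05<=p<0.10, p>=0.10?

Exact binomial: n=27, k=19, p₀=3/5=0.6000
P(X≥19) from Σ C(n,i)·p₀^i·(1−p₀)^(n−i)
p-value (one-sided, H₁ greater) = 0.18395
→ bracket: p>=0.10

p-value bracket: p>=0.10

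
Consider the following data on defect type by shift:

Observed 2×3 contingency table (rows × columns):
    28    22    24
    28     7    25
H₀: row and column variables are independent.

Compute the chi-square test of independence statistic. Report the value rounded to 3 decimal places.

Row totals [74, 60], col totals [56, 29, 49], n=134
χ² = (28−30.93)²/30.93 + (22−16.01)²/16.01 + (24−27.06)²/27.06 + (28−25.07)²/25.07 + (7−12.99)²/12.99 + (25−21.94)²/21.94 = 6.3860
df = 2

test statistic = 6.386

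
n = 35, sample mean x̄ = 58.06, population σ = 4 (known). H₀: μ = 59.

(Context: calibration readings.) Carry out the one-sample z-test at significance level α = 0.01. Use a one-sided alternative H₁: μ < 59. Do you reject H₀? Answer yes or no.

reject H₀: no

SE = σ/√n = 4/√35 = 0.6761
z = (x̄−μ₀)/SE = (58.06−59)/0.6761 = -1.3903
p-value (one-sided, H₁ less) = 0.08222
At α=0.01: p ≥ α → fail to reject H₀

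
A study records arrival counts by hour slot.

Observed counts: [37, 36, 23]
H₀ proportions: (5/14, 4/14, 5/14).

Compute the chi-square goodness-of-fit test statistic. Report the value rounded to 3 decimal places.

test statistic = 6.608

n = 96; E_i = n·p_i = [34.29, 27.43, 34.29]
χ² = (37−34.29)²/34.29 + (36−27.43)²/27.43 + (23−34.29)²/34.29 = 6.6083
df = 2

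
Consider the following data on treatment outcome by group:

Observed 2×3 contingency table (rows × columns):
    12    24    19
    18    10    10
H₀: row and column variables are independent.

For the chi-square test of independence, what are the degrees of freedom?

df = (r−1)(c−1) = (2−1)·(3−1) = 2

degrees of freedom = 2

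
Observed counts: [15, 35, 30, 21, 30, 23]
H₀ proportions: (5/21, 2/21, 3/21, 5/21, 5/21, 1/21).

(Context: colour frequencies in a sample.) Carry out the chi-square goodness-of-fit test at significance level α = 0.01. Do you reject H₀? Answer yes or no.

n = 154; E_i = n·p_i = [36.67, 14.67, 22.00, 36.67, 36.67, 7.33]
χ² = (15−36.67)²/36.67 + (35−14.67)²/14.67 + (30−22.00)²/22.00 + (21−36.67)²/36.67 + (30−36.67)²/36.67 + (23−7.33)²/7.33 = 85.2773
df = 5
p-value (upper-tail) = 0.00000
At α=0.01: p < α → reject H₀

reject H₀: yes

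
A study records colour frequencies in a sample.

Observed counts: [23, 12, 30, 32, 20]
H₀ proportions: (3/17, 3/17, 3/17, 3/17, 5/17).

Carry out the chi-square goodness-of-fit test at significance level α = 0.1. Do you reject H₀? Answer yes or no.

n = 117; E_i = n·p_i = [20.65, 20.65, 20.65, 20.65, 34.41]
χ² = (23−20.65)²/20.65 + (12−20.65)²/20.65 + (30−20.65)²/20.65 + (32−20.65)²/20.65 + (20−34.41)²/34.41 = 20.4046
df = 4
p-value (upper-tail) = 0.00042
At α=0.1: p < α → reject H₀

reject H₀: yes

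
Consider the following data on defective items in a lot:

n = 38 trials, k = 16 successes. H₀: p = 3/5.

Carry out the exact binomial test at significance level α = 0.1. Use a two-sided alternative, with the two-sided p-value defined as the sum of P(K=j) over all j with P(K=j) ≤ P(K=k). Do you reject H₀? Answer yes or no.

reject H₀: yes

Exact binomial: n=38, k=16, p₀=3/5=0.6000
P(X=j) = C(n,j)·p₀^j·(1−p₀)^(n−j); p = Σ P(X=j) over j with P(X=j) ≤ P(X=16)
p-value (two-sided) = 0.03049
At α=0.1: p < α → reject H₀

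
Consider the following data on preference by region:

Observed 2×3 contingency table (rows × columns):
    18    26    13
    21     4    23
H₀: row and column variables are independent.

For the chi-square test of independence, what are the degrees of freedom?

df = (r−1)(c−1) = (2−1)·(3−1) = 2

degrees of freedom = 2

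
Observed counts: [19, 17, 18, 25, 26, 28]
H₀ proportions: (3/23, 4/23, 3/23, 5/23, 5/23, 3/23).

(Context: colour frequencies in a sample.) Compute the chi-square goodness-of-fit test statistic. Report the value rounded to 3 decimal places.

n = 133; E_i = n·p_i = [17.35, 23.13, 17.35, 28.91, 28.91, 17.35]
χ² = (19−17.35)²/17.35 + (17−23.13)²/23.13 + (18−17.35)²/17.35 + (25−28.91)²/28.91 + (26−28.91)²/28.91 + (28−17.35)²/17.35 = 9.1706
df = 5

test statistic = 9.171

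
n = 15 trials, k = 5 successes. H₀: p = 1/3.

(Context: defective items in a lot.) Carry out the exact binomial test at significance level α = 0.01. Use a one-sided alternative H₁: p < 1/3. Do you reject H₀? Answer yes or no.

reject H₀: no

Exact binomial: n=15, k=5, p₀=1/3=0.3333
P(X≤5) from Σ C(n,i)·p₀^i·(1−p₀)^(n−i)
p-value (one-sided, H₁ less) = 0.61837
At α=0.01: p ≥ α → fail to reject H₀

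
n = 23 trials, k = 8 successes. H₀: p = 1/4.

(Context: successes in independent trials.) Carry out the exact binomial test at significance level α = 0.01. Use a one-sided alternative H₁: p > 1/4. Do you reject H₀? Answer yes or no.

reject H₀: no

Exact binomial: n=23, k=8, p₀=1/4=0.2500
P(X≥8) from Σ C(n,i)·p₀^i·(1−p₀)^(n−i)
p-value (one-sided, H₁ greater) = 0.19630
At α=0.01: p ≥ α → fail to reject H₀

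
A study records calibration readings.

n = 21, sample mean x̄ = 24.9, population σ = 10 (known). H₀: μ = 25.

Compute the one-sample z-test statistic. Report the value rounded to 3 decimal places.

SE = σ/√n = 10/√21 = 2.1822
z = (x̄−μ₀)/SE = (24.9−25)/2.1822 = -0.0458

test statistic = -0.046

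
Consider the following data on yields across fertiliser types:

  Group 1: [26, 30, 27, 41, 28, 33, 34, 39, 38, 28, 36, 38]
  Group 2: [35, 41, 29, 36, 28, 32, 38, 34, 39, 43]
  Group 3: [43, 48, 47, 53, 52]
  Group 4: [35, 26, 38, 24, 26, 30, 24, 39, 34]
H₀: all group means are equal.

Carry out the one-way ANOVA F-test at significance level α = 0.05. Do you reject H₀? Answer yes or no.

Group means [33.17, 35.50, 48.60, 30.67], grand mean 35.333
SSB = Σnᵢ(x̄ᵢ−x̄)² = 1132.633; SSW = ΣΣ(x−x̄ᵢ)² = 873.367
MSB = 1132.633/3 = 377.5444; MSW = 873.367/32 = 27.2927
F = MSB/MSW = 13.8332
df = (3, 32)
p-value (upper-tail) = 0.00001
At α=0.05: p < α → reject H₀

reject H₀: yes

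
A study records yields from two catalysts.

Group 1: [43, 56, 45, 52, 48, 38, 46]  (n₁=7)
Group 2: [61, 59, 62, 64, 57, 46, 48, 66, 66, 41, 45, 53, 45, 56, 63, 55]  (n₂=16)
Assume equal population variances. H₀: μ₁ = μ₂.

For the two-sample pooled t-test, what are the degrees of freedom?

degrees of freedom = 21

df = n₁ + n₂ − 2 = 7 + 16 − 2 = 21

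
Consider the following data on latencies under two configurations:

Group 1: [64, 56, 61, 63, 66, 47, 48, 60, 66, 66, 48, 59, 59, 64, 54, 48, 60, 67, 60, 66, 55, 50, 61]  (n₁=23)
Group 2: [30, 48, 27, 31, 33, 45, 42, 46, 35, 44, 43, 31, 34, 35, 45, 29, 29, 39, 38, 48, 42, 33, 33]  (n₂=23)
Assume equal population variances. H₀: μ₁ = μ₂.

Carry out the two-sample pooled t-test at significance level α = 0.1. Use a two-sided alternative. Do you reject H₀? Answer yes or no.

reject H₀: yes

x̄₁=58.609, s₁=6.645, n₁=23
x̄₂=37.391, s₂=6.747, n₂=23
s_p² = [22·6.645² + 22·6.747²]/44 = 44.8399
SE = √(s_p²·(1/23+1/23)) = 1.9746
t = (58.609−37.391)/1.9746 = 10.7451
df = 44
p-value (two-sided) = 0.00000
At α=0.1: p < α → reject H₀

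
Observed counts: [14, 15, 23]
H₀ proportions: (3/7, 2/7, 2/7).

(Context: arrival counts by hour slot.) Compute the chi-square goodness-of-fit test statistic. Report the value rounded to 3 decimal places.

test statistic = 7.545

n = 52; E_i = n·p_i = [22.29, 14.86, 14.86]
χ² = (14−22.29)²/22.29 + (15−14.86)²/14.86 + (23−14.86)²/14.86 = 7.5449
df = 2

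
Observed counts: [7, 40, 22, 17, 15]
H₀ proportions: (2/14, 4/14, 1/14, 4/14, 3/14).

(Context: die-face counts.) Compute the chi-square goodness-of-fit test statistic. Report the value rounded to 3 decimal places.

n = 101; E_i = n·p_i = [14.43, 28.86, 7.21, 28.86, 21.64]
χ² = (7−14.43)²/14.43 + (40−28.86)²/28.86 + (22−7.21)²/7.21 + (17−28.86)²/28.86 + (15−21.64)²/21.64 = 45.3416
df = 4

test statistic = 45.342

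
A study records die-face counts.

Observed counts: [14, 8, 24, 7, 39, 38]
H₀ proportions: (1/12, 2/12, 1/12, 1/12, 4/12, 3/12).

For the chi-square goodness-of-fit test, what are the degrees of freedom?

degrees of freedom = 5

df = k − 1 = 6 − 1 = 5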